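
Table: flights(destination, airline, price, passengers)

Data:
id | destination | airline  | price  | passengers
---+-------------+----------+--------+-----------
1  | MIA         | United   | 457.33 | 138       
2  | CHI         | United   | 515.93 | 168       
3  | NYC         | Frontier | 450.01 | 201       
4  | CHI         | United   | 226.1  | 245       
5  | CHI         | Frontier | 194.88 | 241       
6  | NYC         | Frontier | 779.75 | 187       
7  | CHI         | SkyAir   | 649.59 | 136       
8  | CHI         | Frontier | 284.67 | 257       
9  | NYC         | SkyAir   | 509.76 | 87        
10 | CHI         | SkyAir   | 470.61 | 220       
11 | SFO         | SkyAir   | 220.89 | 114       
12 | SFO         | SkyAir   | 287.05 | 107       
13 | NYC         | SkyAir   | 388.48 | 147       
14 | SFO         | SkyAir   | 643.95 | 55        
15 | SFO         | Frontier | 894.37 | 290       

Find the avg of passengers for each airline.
SELECT airline, AVG(passengers) as result
FROM flights
GROUP BY airline

Result:
  Frontier: 235.20
  SkyAir: 123.71
  United: 183.67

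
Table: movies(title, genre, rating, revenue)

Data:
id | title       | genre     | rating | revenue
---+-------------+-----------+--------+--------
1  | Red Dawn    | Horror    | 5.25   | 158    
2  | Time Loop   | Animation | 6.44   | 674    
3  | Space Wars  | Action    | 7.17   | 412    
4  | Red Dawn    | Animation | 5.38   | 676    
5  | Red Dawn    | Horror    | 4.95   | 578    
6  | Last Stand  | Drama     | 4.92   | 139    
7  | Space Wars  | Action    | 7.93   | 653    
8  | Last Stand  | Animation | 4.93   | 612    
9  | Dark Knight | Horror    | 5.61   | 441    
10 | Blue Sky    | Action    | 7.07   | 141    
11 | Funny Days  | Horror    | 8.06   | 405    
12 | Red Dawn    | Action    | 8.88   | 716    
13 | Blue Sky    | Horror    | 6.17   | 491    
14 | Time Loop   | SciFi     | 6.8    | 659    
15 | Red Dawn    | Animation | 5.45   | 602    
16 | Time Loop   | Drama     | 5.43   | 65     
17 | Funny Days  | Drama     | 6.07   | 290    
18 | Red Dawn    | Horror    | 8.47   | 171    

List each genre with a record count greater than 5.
SELECT genre, COUNT(*) as cnt
FROM movies
GROUP BY genre
HAVING COUNT(*) > 5

Result:
  Horror: 6

Note: HAVING filters groups after aggregation, WHERE filters rows before.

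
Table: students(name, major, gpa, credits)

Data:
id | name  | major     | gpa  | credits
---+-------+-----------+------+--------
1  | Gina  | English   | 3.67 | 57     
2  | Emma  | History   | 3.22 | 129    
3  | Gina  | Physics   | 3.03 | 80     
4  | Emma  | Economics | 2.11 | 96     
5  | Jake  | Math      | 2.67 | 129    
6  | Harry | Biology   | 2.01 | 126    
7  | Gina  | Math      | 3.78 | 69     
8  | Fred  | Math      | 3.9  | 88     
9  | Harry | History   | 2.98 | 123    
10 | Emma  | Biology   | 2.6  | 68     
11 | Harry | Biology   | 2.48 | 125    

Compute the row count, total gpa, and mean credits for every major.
SELECT major,
       COUNT(*) as cnt,
       SUM(gpa) as total_gpa,
       AVG(credits) as avg_credits
FROM students
GROUP BY major

Result:
  Biology: 3 records, 7.09 total gpa, 106.33 avg credits
  Economics: 1 records, 2.11 total gpa, 96.00 avg credits
  English: 1 records, 3.67 total gpa, 57.00 avg credits
  History: 2 records, 6.20 total gpa, 126.00 avg credits
  Math: 3 records, 10.35 total gpa, 95.33 avg credits
  Physics: 1 records, 3.03 total gpa, 80.00 avg credits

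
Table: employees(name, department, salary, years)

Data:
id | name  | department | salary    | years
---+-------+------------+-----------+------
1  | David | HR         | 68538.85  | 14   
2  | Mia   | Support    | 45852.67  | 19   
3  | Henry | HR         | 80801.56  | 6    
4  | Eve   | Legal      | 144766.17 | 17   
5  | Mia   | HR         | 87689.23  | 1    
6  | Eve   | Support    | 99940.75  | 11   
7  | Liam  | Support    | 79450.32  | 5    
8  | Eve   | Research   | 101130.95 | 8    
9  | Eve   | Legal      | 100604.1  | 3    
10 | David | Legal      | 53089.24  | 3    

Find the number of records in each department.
SELECT department, COUNT(*) as count
FROM employees
GROUP BY department

Result:
  HR: 3
  Legal: 3
  Research: 1
  Support: 3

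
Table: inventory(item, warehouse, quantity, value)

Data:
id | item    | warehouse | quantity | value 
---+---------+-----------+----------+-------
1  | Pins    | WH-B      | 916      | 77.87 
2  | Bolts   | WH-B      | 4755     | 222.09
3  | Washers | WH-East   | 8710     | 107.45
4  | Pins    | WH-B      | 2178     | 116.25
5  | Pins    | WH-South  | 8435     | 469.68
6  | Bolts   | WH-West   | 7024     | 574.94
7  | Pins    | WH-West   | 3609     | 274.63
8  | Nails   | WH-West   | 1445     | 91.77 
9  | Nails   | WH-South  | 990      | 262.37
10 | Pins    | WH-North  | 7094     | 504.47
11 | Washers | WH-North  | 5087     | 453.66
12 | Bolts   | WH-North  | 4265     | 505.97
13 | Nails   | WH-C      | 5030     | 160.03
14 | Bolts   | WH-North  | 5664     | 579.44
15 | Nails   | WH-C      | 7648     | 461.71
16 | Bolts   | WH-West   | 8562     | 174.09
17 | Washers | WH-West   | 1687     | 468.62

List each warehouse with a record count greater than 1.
SELECT warehouse, COUNT(*) as cnt
FROM inventory
GROUP BY warehouse
HAVING COUNT(*) > 1

Result:
  WH-B: 3
  WH-C: 2
  WH-North: 4
  WH-South: 2
  WH-West: 5

Note: HAVING filters groups after aggregation, WHERE filters rows before.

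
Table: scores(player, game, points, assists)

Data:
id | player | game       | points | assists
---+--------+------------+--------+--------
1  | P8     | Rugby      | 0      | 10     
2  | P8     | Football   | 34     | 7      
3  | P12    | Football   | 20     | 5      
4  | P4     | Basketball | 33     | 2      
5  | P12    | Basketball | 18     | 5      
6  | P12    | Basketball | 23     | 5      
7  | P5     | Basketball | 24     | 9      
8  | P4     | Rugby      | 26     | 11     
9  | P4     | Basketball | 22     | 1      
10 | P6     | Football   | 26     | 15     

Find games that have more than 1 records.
SELECT game, COUNT(*) as cnt
FROM scores
GROUP BY game
HAVING COUNT(*) > 1

Result:
  Basketball: 5
  Football: 3
  Rugby: 2

Note: HAVING filters groups after aggregation, WHERE filters rows before.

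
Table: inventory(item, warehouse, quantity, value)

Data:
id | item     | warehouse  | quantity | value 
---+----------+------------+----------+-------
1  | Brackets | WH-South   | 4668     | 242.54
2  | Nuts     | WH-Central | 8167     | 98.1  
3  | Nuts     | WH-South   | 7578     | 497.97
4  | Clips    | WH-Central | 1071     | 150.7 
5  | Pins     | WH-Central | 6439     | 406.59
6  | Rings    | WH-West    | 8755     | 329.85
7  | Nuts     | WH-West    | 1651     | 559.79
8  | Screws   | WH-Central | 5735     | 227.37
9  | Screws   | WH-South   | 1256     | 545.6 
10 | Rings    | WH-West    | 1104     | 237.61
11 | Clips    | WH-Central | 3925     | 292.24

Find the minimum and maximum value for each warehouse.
SELECT warehouse, MIN(value), MAX(value)
FROM inventory
GROUP BY warehouse

Result:
  WH-Central: min=98.10, max=406.59
  WH-South: min=242.54, max=545.60
  WH-West: min=237.61, max=559.79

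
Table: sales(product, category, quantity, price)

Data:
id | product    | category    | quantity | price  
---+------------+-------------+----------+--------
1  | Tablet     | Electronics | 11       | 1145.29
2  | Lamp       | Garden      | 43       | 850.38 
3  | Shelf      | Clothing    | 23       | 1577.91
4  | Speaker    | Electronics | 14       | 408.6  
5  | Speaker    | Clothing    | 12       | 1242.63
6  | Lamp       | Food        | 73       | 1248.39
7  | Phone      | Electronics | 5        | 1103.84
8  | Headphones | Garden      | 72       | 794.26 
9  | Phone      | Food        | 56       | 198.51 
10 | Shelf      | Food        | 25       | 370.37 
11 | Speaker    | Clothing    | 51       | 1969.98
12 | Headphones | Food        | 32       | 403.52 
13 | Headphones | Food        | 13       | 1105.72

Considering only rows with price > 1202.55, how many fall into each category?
SELECT category, COUNT(*)
FROM sales
WHERE price > 1202.55
GROUP BY category

Note: WHERE filters rows before grouping.

Result:
  Clothing: 3
  Food: 1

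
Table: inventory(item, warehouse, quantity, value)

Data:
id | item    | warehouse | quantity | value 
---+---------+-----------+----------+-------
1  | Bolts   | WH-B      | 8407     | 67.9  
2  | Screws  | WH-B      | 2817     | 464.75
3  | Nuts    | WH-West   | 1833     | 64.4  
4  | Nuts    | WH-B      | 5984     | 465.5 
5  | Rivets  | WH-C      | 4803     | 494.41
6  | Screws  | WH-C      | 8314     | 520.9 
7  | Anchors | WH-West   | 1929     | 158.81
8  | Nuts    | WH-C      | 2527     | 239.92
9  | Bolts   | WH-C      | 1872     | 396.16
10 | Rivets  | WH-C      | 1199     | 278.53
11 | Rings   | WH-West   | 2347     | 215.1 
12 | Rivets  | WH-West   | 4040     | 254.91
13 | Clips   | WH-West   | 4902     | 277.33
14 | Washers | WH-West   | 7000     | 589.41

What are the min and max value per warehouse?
SELECT warehouse, MIN(value), MAX(value)
FROM inventory
GROUP BY warehouse

Result:
  WH-B: min=67.90, max=465.50
  WH-C: min=239.92, max=520.90
  WH-West: min=64.40, max=589.41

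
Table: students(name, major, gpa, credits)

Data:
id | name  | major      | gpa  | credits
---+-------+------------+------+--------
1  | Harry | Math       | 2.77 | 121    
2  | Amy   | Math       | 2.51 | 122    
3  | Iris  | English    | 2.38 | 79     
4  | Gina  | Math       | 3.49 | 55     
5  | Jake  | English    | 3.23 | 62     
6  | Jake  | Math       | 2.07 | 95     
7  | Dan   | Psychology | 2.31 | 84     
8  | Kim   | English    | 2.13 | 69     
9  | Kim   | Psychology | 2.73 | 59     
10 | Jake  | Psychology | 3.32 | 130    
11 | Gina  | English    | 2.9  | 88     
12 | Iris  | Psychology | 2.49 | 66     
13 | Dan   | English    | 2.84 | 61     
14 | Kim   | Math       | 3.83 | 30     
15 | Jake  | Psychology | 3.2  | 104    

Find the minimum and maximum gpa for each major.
SELECT major, MIN(gpa), MAX(gpa)
FROM students
GROUP BY major

Result:
  English: min=2.13, max=3.23
  Math: min=2.07, max=3.83
  Psychology: min=2.31, max=3.32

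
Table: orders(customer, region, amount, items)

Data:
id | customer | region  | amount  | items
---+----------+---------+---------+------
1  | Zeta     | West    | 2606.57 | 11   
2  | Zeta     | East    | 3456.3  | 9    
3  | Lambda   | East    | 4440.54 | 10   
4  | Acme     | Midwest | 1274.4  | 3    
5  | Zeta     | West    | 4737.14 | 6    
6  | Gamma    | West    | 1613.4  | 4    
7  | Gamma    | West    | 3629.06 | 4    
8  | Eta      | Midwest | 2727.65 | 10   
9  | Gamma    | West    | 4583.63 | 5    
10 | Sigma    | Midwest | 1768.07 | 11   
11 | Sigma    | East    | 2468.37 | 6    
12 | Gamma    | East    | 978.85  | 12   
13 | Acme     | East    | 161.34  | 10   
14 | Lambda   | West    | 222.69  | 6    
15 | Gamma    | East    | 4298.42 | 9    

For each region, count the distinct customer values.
SELECT region, COUNT(DISTINCT customer)
FROM orders
GROUP BY region

Result:
  East: 5 distinct
  Midwest: 3 distinct
  West: 3 distinct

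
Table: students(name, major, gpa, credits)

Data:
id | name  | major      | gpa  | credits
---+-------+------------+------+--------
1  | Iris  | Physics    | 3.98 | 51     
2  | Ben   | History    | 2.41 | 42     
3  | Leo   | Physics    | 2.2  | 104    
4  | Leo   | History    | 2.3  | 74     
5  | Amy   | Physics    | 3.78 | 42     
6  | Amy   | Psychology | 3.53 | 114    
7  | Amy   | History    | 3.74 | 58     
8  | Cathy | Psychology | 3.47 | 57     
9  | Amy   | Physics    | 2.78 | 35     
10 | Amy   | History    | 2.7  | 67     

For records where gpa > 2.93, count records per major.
SELECT major, COUNT(*)
FROM students
WHERE gpa > 2.93
GROUP BY major

Note: WHERE filters rows before grouping.

Result:
  History: 1
  Physics: 2
  Psychology: 2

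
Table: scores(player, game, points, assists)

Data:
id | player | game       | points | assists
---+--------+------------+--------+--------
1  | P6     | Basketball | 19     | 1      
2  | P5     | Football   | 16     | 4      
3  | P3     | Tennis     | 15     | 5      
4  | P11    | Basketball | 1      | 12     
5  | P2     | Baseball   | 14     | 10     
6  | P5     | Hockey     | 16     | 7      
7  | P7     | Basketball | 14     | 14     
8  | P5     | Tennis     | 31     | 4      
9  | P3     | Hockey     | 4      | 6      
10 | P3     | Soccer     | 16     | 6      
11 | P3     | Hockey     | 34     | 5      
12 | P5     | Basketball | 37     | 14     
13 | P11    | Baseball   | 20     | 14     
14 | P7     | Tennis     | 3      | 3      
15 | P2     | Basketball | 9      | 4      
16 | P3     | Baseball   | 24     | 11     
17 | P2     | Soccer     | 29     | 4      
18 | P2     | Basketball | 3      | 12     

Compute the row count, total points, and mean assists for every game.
SELECT game,
       COUNT(*) as cnt,
       SUM(points) as total_points,
       AVG(assists) as avg_assists
FROM scores
GROUP BY game

Result:
  Baseball: 3 records, 58 total points, 11.67 avg assists
  Basketball: 6 records, 83 total points, 9.50 avg assists
  Football: 1 records, 16 total points, 4.00 avg assists
  Hockey: 3 records, 54 total points, 6.00 avg assists
  Soccer: 2 records, 45 total points, 5.00 avg assists
  Tennis: 3 records, 49 total points, 4.00 avg assists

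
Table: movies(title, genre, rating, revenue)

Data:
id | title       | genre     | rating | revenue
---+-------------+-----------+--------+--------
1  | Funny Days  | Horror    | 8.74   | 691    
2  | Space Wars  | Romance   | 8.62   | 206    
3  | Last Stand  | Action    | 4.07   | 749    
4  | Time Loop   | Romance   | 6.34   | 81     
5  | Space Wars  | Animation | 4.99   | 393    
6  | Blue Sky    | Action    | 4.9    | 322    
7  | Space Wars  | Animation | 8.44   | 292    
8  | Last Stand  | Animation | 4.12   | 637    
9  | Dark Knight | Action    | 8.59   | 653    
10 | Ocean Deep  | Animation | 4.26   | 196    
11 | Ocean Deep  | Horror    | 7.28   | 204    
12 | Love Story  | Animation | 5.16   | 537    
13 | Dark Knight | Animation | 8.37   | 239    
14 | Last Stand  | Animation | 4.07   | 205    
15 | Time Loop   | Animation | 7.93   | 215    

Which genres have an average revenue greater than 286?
SELECT genre, AVG(revenue)
FROM movies
GROUP BY genre
HAVING AVG(revenue) > 286

Result:
  Action: avg=574.67
  Animation: avg=339.25
  Horror: avg=447.50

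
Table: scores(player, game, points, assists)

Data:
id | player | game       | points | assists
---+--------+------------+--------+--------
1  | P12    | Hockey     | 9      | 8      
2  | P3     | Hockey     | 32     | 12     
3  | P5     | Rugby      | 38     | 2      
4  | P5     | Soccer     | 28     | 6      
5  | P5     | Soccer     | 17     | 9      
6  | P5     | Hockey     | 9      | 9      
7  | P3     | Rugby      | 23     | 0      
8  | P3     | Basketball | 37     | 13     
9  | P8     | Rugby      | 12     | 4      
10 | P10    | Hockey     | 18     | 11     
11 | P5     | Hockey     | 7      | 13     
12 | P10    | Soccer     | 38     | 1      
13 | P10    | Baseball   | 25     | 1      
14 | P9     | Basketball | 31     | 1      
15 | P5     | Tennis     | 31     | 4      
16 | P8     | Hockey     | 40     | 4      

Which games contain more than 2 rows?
SELECT game, COUNT(*) as cnt
FROM scores
GROUP BY game
HAVING COUNT(*) > 2

Result:
  Hockey: 6
  Rugby: 3
  Soccer: 3

Note: HAVING filters groups after aggregation, WHERE filters rows before.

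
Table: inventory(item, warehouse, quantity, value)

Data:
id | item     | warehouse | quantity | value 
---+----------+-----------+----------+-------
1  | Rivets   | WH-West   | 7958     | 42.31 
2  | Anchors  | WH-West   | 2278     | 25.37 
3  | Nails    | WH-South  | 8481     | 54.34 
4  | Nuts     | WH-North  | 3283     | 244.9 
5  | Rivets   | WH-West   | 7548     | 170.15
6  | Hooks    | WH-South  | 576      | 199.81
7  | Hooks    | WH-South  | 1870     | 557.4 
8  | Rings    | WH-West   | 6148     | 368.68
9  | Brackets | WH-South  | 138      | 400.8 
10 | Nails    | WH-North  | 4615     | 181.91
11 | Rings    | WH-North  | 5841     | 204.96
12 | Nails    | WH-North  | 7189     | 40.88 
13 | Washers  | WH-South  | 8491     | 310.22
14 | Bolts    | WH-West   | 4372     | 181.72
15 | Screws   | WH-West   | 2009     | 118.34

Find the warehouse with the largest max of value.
SELECT warehouse, MAX(value) as val
FROM inventory
GROUP BY warehouse
ORDER BY val DESC
LIMIT 1

Result: WH-South with max(value) = 557.40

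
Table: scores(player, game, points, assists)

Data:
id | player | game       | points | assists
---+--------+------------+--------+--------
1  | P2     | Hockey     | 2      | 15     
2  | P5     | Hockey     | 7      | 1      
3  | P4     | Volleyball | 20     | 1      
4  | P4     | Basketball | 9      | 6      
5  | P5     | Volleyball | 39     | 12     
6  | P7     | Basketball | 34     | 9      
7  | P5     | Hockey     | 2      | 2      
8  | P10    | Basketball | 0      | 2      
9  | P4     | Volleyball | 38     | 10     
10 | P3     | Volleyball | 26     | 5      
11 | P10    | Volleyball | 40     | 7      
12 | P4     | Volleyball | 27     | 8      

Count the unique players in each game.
SELECT game, COUNT(DISTINCT player)
FROM scores
GROUP BY game

Result:
  Basketball: 3 distinct
  Hockey: 2 distinct
  Volleyball: 4 distinct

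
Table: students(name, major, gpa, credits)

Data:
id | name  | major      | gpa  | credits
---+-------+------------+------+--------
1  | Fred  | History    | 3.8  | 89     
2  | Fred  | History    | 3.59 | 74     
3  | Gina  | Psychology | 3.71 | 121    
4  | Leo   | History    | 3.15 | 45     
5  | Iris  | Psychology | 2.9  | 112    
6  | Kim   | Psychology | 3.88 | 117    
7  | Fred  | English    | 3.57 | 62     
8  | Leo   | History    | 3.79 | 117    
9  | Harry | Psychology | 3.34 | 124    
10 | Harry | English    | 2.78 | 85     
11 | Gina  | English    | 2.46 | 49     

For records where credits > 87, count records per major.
SELECT major, COUNT(*)
FROM students
WHERE credits > 87
GROUP BY major

Note: WHERE filters rows before grouping.

Result:
  History: 2
  Psychology: 4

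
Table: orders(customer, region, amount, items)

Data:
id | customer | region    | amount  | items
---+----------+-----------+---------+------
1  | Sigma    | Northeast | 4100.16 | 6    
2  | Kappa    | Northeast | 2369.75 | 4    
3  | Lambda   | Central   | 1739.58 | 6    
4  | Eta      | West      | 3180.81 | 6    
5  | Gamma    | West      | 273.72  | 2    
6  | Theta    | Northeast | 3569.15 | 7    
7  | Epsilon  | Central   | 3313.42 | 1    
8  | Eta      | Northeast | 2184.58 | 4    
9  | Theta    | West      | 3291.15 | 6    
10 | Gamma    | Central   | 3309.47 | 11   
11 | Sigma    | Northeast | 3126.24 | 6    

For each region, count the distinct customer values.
SELECT region, COUNT(DISTINCT customer)
FROM orders
GROUP BY region

Result:
  Central: 3 distinct
  Northeast: 4 distinct
  West: 3 distinct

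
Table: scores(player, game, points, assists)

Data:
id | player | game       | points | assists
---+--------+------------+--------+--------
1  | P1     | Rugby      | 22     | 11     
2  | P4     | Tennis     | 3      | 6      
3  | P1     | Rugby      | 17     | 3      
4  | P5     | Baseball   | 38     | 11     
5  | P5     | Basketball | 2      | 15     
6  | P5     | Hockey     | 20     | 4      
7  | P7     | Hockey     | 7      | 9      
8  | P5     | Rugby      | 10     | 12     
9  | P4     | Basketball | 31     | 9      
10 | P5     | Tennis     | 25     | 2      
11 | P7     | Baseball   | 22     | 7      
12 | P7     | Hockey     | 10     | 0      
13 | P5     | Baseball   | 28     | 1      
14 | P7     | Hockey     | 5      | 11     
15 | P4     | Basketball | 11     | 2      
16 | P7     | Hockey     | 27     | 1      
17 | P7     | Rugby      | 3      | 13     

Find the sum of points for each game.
SELECT game, SUM(points) as result
FROM scores
GROUP BY game

Result:
  Baseball: 88
  Basketball: 44
  Hockey: 69
  Rugby: 52
  Tennis: 28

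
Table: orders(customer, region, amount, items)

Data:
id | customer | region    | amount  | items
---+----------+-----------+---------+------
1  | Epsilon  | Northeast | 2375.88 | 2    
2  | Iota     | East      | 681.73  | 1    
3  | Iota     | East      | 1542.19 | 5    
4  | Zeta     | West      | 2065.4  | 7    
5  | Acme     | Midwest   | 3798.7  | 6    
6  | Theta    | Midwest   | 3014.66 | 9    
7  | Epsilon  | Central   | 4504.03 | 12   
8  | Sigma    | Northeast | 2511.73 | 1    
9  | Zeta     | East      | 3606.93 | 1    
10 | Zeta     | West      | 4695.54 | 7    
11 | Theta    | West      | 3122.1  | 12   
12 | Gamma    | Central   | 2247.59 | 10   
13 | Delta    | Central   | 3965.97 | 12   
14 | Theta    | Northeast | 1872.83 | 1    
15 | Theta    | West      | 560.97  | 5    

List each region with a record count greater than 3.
SELECT region, COUNT(*) as cnt
FROM orders
GROUP BY region
HAVING COUNT(*) > 3

Result:
  West: 4

Note: HAVING filters groups after aggregation, WHERE filters rows before.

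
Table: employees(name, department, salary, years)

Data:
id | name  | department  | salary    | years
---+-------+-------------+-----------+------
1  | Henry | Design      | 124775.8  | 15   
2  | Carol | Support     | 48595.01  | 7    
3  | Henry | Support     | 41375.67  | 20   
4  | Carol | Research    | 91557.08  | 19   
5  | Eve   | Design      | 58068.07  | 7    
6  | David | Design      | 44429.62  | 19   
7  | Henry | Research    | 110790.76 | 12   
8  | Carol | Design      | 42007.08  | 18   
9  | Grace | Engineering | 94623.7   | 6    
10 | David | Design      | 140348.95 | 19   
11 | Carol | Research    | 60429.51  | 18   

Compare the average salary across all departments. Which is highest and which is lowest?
SELECT department, AVG(salary)
FROM employees
GROUP BY department
ORDER BY AVG(salary)

All groups:
  Support: 44985.34
  Design: 81925.90
  Research: 87592.45
  Engineering: 94623.70

Highest: Engineering (94623.70)
Lowest: Support (44985.34)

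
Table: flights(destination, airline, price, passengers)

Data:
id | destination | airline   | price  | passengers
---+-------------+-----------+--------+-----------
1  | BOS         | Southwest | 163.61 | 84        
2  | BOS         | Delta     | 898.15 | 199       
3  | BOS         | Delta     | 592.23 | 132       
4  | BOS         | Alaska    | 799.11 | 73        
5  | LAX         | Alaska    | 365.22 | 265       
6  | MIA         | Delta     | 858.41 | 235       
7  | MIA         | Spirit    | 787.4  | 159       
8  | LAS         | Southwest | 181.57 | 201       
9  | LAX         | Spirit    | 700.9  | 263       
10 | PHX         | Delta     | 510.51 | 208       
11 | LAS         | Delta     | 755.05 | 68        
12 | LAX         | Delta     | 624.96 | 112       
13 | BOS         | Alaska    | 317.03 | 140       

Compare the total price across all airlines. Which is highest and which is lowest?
SELECT airline, SUM(price)
FROM flights
GROUP BY airline
ORDER BY SUM(price)

All groups:
  Southwest: 345.18
  Alaska: 1481.36
  Spirit: 1488.30
  Delta: 4239.31

Highest: Delta (4239.31)
Lowest: Southwest (345.18)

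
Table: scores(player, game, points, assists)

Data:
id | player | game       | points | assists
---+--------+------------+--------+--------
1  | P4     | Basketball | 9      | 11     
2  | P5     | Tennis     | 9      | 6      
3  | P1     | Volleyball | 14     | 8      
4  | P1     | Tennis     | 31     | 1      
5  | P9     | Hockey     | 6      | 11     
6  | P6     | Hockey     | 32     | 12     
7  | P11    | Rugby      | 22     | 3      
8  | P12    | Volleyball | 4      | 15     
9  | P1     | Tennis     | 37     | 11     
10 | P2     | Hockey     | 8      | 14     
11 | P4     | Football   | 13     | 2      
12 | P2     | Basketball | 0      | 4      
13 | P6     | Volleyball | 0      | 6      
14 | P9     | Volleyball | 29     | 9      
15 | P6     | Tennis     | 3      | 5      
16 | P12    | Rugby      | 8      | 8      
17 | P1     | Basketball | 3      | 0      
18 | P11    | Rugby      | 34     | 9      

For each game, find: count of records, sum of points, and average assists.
SELECT game,
       COUNT(*) as cnt,
       SUM(points) as total_points,
       AVG(assists) as avg_assists
FROM scores
GROUP BY game

Result:
  Basketball: 3 records, 12 total points, 5.00 avg assists
  Football: 1 records, 13 total points, 2.00 avg assists
  Hockey: 3 records, 46 total points, 12.33 avg assists
  Rugby: 3 records, 64 total points, 6.67 avg assists
  Tennis: 4 records, 80 total points, 5.75 avg assists
  Volleyball: 4 records, 47 total points, 9.50 avg assists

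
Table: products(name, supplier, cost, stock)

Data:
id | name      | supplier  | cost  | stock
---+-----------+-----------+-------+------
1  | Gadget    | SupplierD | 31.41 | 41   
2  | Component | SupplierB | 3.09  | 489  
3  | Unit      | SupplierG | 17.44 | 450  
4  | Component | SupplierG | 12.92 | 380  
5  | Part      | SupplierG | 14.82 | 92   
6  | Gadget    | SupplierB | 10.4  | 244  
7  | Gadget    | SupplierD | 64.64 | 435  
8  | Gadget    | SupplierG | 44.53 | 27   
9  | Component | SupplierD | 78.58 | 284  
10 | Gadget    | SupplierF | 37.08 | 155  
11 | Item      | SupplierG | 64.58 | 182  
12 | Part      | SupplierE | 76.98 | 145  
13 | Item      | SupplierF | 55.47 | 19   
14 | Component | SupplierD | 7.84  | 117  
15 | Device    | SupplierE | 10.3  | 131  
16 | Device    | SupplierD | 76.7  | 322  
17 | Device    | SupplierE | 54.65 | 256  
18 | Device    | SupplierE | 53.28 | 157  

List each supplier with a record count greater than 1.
SELECT supplier, COUNT(*) as cnt
FROM products
GROUP BY supplier
HAVING COUNT(*) > 1

Result:
  SupplierB: 2
  SupplierD: 5
  SupplierE: 4
  SupplierF: 2
  SupplierG: 5

Note: HAVING filters groups after aggregation, WHERE filters rows before.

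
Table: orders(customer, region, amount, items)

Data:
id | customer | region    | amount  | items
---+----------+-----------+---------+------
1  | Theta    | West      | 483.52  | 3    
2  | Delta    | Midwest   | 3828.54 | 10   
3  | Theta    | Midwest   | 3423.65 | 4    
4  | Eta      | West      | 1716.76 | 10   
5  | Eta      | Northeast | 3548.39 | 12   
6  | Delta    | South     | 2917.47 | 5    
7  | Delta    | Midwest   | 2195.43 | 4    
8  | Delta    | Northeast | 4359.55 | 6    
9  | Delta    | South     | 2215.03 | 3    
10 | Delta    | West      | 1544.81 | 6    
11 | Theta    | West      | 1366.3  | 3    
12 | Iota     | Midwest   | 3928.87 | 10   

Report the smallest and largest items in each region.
SELECT region, MIN(items), MAX(items)
FROM orders
GROUP BY region

Result:
  Midwest: min=4, max=10
  Northeast: min=6, max=12
  South: min=3, max=5
  West: min=3, max=10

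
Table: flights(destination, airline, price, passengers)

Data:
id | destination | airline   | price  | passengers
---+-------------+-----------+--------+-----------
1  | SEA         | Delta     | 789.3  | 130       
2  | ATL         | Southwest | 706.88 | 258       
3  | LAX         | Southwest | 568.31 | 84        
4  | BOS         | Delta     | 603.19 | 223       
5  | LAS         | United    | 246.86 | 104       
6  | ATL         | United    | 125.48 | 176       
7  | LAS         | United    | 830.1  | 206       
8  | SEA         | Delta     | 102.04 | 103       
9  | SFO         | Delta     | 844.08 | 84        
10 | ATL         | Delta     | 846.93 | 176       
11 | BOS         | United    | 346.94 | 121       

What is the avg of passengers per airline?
SELECT airline, AVG(passengers) as result
FROM flights
GROUP BY airline

Result:
  Delta: 143.20
  Southwest: 171.00
  United: 151.75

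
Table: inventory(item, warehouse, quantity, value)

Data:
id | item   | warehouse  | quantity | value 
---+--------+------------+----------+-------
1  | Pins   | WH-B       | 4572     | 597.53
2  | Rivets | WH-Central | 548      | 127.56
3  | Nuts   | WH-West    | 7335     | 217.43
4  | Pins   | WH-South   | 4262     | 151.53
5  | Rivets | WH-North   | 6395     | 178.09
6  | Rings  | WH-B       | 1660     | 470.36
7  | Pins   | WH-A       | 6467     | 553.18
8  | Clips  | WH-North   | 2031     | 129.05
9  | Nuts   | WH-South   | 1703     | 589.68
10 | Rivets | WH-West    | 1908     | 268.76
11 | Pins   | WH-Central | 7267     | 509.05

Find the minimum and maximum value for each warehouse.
SELECT warehouse, MIN(value), MAX(value)
FROM inventory
GROUP BY warehouse

Result:
  WH-A: min=553.18, max=553.18
  WH-B: min=470.36, max=597.53
  WH-Central: min=127.56, max=509.05
  WH-North: min=129.05, max=178.09
  WH-South: min=151.53, max=589.68
  WH-West: min=217.43, max=268.76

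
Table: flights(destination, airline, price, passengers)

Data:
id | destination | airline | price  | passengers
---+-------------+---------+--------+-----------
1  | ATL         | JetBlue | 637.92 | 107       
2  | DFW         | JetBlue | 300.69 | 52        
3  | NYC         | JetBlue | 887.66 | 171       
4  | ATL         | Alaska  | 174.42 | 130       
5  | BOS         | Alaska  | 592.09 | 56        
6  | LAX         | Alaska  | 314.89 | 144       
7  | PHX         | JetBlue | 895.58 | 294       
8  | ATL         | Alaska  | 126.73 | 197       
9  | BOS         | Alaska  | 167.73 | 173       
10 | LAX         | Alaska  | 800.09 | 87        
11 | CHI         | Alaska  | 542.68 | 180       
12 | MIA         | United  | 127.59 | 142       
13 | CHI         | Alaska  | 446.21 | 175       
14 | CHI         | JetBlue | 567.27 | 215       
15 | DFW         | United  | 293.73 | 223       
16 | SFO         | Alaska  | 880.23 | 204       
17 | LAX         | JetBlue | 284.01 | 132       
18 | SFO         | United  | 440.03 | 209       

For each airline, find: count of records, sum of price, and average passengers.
SELECT airline,
       COUNT(*) as cnt,
       SUM(price) as total_price,
       AVG(passengers) as avg_passengers
FROM flights
GROUP BY airline

Result:
  Alaska: 9 records, 4045.07 total price, 149.56 avg passengers
  JetBlue: 6 records, 3573.13 total price, 161.83 avg passengers
  United: 3 records, 861.35 total price, 191.33 avg passengers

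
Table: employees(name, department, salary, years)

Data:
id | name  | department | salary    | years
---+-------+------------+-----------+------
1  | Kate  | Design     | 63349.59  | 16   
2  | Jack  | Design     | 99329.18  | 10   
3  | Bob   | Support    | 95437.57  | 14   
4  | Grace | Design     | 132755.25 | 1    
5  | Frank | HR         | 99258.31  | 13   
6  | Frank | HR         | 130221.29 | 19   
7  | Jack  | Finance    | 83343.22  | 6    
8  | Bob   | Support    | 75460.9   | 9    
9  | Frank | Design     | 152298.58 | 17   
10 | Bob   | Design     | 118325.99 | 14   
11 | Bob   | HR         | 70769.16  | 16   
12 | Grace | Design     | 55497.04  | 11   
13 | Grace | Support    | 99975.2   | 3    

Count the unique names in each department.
SELECT department, COUNT(DISTINCT name)
FROM employees
GROUP BY department

Result:
  Design: 5 distinct
  Finance: 1 distinct
  HR: 2 distinct
  Support: 2 distinct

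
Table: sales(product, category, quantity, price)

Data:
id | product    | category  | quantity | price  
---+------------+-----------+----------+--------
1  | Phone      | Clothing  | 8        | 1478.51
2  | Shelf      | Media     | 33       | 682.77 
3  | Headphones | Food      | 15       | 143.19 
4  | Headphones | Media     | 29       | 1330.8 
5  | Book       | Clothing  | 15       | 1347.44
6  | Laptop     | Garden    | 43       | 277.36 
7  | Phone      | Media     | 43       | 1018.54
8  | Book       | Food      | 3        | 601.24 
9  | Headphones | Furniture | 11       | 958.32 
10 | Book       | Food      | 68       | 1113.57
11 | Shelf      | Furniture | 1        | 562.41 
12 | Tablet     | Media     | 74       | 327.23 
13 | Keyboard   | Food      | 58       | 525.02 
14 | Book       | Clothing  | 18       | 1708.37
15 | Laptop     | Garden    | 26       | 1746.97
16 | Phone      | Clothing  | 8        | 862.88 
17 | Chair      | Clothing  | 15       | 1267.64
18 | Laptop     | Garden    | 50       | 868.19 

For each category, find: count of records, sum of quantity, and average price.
SELECT category,
       COUNT(*) as cnt,
       SUM(quantity) as total_quantity,
       AVG(price) as avg_price
FROM sales
GROUP BY category

Result:
  Clothing: 5 records, 64 total quantity, 1332.97 avg price
  Food: 4 records, 144 total quantity, 595.76 avg price
  Furniture: 2 records, 12 total quantity, 760.37 avg price
  Garden: 3 records, 119 total quantity, 964.17 avg price
  Media: 4 records, 179 total quantity, 839.84 avg price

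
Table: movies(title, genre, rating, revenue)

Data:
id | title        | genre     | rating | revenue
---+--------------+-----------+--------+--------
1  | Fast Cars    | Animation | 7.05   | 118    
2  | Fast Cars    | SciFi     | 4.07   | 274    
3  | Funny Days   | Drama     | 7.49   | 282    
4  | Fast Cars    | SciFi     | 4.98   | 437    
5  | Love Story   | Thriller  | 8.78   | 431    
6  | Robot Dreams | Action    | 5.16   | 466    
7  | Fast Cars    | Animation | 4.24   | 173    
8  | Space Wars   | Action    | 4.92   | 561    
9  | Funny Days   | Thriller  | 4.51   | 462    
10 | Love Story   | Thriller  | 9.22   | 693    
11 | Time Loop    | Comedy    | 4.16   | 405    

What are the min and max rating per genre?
SELECT genre, MIN(rating), MAX(rating)
FROM movies
GROUP BY genre

Result:
  Action: min=4.92, max=5.16
  Animation: min=4.24, max=7.05
  Comedy: min=4.16, max=4.16
  Drama: min=7.49, max=7.49
  SciFi: min=4.07, max=4.98
  Thriller: min=4.51, max=9.22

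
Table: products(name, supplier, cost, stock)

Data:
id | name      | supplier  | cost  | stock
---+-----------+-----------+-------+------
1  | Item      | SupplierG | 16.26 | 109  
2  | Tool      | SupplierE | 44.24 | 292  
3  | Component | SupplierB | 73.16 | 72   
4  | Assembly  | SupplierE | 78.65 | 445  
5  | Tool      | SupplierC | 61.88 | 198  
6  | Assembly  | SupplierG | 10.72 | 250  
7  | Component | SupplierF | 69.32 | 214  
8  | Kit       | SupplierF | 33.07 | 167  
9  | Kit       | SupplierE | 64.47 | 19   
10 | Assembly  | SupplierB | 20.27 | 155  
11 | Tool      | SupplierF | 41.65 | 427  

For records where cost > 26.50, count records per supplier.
SELECT supplier, COUNT(*)
FROM products
WHERE cost > 26.50
GROUP BY supplier

Note: WHERE filters rows before grouping.

Result:
  SupplierB: 1
  SupplierC: 1
  SupplierE: 3
  SupplierF: 3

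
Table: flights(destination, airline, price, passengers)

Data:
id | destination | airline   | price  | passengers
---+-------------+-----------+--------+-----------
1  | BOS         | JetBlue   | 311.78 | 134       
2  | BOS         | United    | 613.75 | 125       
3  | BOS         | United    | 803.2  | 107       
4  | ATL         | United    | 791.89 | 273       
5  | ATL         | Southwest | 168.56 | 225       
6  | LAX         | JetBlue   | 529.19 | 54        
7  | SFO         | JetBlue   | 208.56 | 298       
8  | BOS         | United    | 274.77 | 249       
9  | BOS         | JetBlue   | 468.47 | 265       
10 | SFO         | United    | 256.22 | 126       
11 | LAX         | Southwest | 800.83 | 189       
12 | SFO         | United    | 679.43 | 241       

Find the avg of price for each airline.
SELECT airline, AVG(price) as result
FROM flights
GROUP BY airline

Result:
  JetBlue: 379.50
  Southwest: 484.70
  United: 569.88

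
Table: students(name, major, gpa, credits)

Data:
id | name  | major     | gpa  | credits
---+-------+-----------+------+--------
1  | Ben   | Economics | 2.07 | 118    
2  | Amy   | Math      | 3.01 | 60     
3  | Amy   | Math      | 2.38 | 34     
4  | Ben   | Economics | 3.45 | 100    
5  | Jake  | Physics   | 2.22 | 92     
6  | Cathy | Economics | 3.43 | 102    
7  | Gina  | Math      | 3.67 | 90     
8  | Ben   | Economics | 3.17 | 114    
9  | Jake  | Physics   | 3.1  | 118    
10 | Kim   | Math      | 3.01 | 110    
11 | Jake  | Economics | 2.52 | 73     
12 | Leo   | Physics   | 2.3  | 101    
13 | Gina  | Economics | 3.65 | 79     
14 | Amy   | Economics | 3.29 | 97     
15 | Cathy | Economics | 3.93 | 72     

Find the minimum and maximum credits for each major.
SELECT major, MIN(credits), MAX(credits)
FROM students
GROUP BY major

Result:
  Economics: min=72, max=118
  Math: min=34, max=110
  Physics: min=92, max=118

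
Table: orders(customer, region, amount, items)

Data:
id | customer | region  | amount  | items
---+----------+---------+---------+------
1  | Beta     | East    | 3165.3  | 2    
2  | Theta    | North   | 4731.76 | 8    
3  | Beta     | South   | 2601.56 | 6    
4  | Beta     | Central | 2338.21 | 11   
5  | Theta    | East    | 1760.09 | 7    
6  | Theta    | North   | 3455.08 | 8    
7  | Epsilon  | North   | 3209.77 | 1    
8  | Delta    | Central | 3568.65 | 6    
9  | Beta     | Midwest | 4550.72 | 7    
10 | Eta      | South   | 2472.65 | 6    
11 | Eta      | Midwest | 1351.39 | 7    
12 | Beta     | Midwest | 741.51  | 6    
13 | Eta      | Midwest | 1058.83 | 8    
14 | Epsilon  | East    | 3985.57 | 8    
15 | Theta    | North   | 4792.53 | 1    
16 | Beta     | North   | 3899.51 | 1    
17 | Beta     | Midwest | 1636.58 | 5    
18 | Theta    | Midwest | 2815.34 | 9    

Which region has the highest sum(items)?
SELECT region, SUM(items) as val
FROM orders
GROUP BY region
ORDER BY val DESC
LIMIT 1

Result: Midwest with sum(items) = 42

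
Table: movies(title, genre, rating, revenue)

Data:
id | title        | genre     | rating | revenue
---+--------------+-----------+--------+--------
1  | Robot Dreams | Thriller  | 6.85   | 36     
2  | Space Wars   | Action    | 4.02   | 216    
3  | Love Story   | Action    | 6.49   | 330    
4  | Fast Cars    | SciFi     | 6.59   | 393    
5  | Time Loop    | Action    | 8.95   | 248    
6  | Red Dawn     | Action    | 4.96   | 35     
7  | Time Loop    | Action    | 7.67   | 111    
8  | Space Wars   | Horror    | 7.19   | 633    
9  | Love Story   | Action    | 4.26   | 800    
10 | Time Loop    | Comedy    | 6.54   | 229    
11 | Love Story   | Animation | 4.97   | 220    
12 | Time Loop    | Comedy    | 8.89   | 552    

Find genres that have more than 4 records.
SELECT genre, COUNT(*) as cnt
FROM movies
GROUP BY genre
HAVING COUNT(*) > 4

Result:
  Action: 6

Note: HAVING filters groups after aggregation, WHERE filters rows before.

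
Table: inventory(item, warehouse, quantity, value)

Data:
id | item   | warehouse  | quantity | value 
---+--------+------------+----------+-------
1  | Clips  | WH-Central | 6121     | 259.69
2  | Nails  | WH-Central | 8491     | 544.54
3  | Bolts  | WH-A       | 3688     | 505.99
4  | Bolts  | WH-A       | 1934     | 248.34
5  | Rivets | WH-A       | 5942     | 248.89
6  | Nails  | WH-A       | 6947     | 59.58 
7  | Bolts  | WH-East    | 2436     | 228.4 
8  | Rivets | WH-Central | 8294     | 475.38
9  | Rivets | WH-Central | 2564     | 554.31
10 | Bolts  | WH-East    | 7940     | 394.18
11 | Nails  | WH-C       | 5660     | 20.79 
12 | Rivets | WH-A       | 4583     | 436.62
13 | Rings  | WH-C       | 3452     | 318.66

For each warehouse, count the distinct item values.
SELECT warehouse, COUNT(DISTINCT item)
FROM inventory
GROUP BY warehouse

Result:
  WH-A: 3 distinct
  WH-C: 2 distinct
  WH-Central: 3 distinct
  WH-East: 1 distinct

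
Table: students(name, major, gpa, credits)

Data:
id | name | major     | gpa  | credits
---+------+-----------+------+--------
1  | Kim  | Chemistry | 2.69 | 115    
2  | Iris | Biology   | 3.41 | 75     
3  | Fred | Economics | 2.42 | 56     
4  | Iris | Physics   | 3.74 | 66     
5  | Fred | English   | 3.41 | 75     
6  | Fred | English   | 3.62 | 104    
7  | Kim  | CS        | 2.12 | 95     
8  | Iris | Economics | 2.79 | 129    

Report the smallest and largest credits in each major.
SELECT major, MIN(credits), MAX(credits)
FROM students
GROUP BY major

Result:
  Biology: min=75, max=75
  CS: min=95, max=95
  Chemistry: min=115, max=115
  Economics: min=56, max=129
  English: min=75, max=104
  Physics: min=66, max=66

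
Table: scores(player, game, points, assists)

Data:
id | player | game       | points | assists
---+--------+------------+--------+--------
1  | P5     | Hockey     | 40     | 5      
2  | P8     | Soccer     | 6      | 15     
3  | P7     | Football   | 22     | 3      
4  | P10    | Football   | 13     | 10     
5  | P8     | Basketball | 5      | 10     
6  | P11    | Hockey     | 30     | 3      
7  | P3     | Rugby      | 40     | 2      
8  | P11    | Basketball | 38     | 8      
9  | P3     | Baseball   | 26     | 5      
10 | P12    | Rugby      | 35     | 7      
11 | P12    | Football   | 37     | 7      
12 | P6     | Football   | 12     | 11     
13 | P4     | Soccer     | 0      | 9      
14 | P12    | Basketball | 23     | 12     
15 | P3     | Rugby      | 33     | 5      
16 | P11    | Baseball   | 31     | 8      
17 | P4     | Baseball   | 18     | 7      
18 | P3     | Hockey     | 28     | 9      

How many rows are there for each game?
SELECT game, COUNT(*) as count
FROM scores
GROUP BY game

Result:
  Baseball: 3
  Basketball: 3
  Football: 4
  Hockey: 3
  Rugby: 3
  Soccer: 2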